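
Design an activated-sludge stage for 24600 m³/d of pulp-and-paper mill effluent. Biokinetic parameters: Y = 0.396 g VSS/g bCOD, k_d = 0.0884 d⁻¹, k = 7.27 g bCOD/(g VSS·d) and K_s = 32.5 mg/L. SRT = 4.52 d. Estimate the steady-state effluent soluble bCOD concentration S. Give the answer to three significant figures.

From the Monod/SRT balance for a CMAS, S = K_s·(1+k_d θ_c)/[θ_c·(Y k − k_d) − 1] = 32.5 × (1 + 0.0884 × 4.52) / [4.52 × (0.396 × 7.27 − 0.0884) − 1] = 45.49 / 11.61 = 3.917 mg/L.

S ≈ 3.92 mg/L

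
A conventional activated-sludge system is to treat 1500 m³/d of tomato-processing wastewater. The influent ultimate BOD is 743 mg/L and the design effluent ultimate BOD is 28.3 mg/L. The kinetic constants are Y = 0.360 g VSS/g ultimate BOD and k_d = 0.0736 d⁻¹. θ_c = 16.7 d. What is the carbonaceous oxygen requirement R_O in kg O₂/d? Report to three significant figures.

R_O ≈ 826 kg O₂/d

The observed yield is Y_obs = Y/(1 + k_d·θ_c) = 0.360 / (1 + 0.0736 × 16.7) = 0.360 / 2.229 = 0.1615 g VSS per g ultimate BOD removed.
Mass of ultimate BOD removed per day: Q(S₀ − S) = 1500 × 714.7 g/m³ = 1072 kg/d.
P_X = Y_obs·Q·(S₀ − S) = 0.1615 × 1072 = 173.1 kg VSS/d.
Carbonaceous O₂ demand = substrate oxidised − cell-mass equivalent = 1072 − 1.42 × 173.1 = 826.2 kg O₂/d.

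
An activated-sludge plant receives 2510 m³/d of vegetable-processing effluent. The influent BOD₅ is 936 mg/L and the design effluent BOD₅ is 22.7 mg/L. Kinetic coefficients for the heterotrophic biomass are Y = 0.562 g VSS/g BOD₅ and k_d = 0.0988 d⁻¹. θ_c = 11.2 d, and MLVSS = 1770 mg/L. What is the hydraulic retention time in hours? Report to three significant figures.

Rearranging the biomass balance for a CMAS with decay, V = Y·Q·ΔS·θ_c / [X·(1+k_d θ_c)] = 0.562 × 2510 × (936 − 22.7) × 11.2 / [1770 × (1 + 0.0988 × 11.2)] = 1.44×10^7 / 3729 = 3870 m³.
HRT = V/Q = 3870 m³ / 2510 m³·d⁻¹ = 1.542 d × 24 = 37.00 h.

τ ≈ 37.0 h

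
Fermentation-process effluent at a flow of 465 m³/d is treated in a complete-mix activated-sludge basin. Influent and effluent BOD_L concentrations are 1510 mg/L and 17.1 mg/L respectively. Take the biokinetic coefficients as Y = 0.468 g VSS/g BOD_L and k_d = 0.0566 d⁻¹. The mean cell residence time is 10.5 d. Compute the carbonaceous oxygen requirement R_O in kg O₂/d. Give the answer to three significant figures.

Y_obs = Y / (1 + k_d θ_c) = 0.468 / (1 + 0.0566 × 10.5) = 0.468 / 1.594 = 0.2935.
Mass of BOD_L removed per day: Q(S₀ − S) = 465 × 1493 g/m³ = 694.2 kg/d.
Biomass synthesised: P_X = Y_obs × 694.2 = 203.8 kg VSS/d.
Carbonaceous O₂ demand = substrate oxidised − cell-mass equivalent = 694.2 − 1.42 × 203.8 = 404.8 kg O₂/d.

R_O ≈ 405 kg O₂/d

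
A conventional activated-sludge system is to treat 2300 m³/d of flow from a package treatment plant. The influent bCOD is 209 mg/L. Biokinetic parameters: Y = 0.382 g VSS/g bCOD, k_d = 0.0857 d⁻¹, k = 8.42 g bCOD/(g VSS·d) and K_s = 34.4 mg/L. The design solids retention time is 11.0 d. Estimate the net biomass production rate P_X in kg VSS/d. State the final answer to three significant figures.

Effluent substrate depends only on kinetics and SRT: S = K_s(1 + k_d θ_c) / [θ_c(Yk − k_d) − 1] = 34.4 × (1 + 0.0857 × 11.0) / [11.0 × (0.382 × 8.42 − 0.0857) − 1] = 66.83 / 33.44 = 1.999 mg/L.
The observed yield is Y_obs = Y/(1 + k_d·θ_c) = 0.382 / (1 + 0.0857 × 11.0) = 0.382 / 1.943 = 0.1966 g VSS per g bCOD removed.
Substrate removed = Q·(S₀ − S) = 2300 m³/d × (209 − 2.00) g/m³ = 4.76×10^5 g/d = 476.1 kg/d.
P_X = Y_obs · Q(S₀ − S) = 0.1966 × 476.1 = 93.62 kg VSS/d.

P_X ≈ 93.6 kg VSS/d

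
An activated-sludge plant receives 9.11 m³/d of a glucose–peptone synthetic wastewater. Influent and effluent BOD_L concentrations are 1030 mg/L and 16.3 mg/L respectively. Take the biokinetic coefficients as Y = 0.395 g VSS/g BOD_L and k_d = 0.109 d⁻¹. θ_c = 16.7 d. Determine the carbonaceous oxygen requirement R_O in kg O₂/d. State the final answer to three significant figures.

R_O ≈ 7.40 kg O₂/d

The observed yield is Y_obs = Y/(1 + k_d·θ_c) = 0.395 / (1 + 0.109 × 16.7) = 0.395 / 2.820 = 0.1401 g VSS per g BOD_L removed.
ΔS = 1030 − 16.3 = 1014 mg/L, so the substrate removal rate is 9.11 × 1014/1000 = 9.235 kg BOD_L/d.
Net sludge production P_X = 0.1401 × 9.235 = 1.293 kg VSS/d.
R_O = Q·ΔS − 1.42 P_X = 9.235 − 1.837 = 7.398 kg O₂/d.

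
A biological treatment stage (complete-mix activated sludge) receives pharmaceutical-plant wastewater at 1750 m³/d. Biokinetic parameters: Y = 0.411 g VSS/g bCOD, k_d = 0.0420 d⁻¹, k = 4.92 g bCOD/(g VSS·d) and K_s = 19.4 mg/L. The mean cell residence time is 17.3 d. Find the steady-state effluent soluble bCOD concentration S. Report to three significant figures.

Effluent substrate depends only on kinetics and SRT: S = K_s(1 + k_d θ_c) / [θ_c(Yk − k_d) − 1] = 19.4 × (1 + 0.0420 × 17.3) / [17.3 × (0.411 × 4.92 − 0.0420) − 1] = 33.50 / 33.26 = 1.007 mg/L.

S ≈ 1.01 mg/L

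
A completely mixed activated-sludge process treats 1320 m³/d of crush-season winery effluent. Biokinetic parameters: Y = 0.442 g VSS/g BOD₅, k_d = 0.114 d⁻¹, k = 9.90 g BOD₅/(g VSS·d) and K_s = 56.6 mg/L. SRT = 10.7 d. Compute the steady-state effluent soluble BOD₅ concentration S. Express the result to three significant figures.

S ≈ 2.82 mg/L

For a completely mixed reactor with recycle the Lawrence–McCarty relation gives S = K_s·(1 + k_d·θ_c) / [θ_c·(Y·k − k_d) − 1] = 56.6 × (1 + 0.114 × 10.7) / [10.7 × (0.442 × 9.90 − 0.114) − 1] = 125.6 / 44.60 = 2.817 mg/L.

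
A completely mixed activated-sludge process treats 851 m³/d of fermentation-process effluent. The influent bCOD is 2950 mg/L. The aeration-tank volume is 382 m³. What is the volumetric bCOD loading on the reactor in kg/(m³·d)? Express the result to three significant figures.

L_v ≈ 6.57 kg bCOD/(m³·d)

Volumetric loading L_v = Q·S₀ / V = 851 × 2950 g/m³ / 382.0 m³ = 6572 g/(m³·d) = 6.572 kg bCOD/(m³·d).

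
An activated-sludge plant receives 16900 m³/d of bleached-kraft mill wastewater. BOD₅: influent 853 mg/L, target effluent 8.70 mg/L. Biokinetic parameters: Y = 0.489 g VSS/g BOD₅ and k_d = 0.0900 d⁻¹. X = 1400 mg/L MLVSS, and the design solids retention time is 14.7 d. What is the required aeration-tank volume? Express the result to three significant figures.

From the SRT design equation V = Y Q (S₀−S) θ_c / [X (1 + k_d θ_c)] = 0.489 × 16900 × (853 − 8.70) × 14.7 / [1400 × (1 + 0.0900 × 14.7)] = 1.03×10^8 / 3252 = 31538 m³.

V ≈ 31500 m³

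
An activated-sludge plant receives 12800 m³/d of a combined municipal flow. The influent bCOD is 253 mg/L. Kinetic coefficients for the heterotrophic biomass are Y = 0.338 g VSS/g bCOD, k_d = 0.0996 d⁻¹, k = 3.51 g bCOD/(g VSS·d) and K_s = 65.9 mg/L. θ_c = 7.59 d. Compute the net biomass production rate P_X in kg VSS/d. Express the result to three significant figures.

From the Monod/SRT balance for a CMAS, S = K_s·(1+k_d θ_c)/[θ_c·(Y k − k_d) − 1] = 65.9 × (1 + 0.0996 × 7.59) / [7.59 × (0.338 × 3.51 − 0.0996) − 1] = 115.7 / 7.249 = 15.96 mg/L.
Correct the yield for decay: Y_obs = Y/(1 + k_d θ_c) = 0.338 / (1 + 0.0996 × 7.59) = 0.338 / 1.756 = 0.1925.
Substrate removed = Q·(S₀ − S) = 12800 m³/d × (253 − 16.0) g/m³ = 3.03×10^6 g/d = 3034 kg/d.
So the net sludge growth is P_X = 0.1925 × 3034 = 583.9 kg VSS/d.

P_X ≈ 584 kg VSS/d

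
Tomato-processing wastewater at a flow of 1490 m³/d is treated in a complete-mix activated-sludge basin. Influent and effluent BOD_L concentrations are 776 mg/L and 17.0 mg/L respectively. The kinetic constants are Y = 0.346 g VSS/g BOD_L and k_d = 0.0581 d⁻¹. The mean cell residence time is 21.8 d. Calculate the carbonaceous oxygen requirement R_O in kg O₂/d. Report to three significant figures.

R_O ≈ 886 kg O₂/d

The observed yield is Y_obs = Y/(1 + k_d·θ_c) = 0.346 / (1 + 0.0581 × 21.8) = 0.346 / 2.267 = 0.1527 g VSS per g BOD_L removed.
Mass of BOD_L removed per day: Q(S₀ − S) = 1490 × 759.0 g/m³ = 1131 kg/d.
P_X = Y_obs·Q·(S₀ − S) = 0.1527 × 1131 = 172.6 kg VSS/d.
R_O = Q·(S₀ − S) − 1.42·P_X = 1131 − 1.42 × 172.6 = 885.8 kg O₂/d.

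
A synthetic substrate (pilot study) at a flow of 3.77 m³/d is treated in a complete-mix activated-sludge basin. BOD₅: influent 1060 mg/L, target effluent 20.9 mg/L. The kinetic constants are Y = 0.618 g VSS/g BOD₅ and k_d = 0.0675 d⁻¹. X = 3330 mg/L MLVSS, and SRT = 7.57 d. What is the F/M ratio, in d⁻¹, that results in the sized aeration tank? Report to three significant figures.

Steady-state biomass mass balance: V·X·(1 + k_d·θ_c) = Y·Q·(S₀ − S)·θ_c, so V = 0.618 × 3.77 × (1060 − 20.9) × 7.57 / [3330 × (1 + 0.0675 × 7.57)] = 1.83×10^4 / 5032 = 3.642 m³.
F/M = Q·S₀ / (V·X) = 3.77 × 1060 / (3.642 × 3330) = 0.3295 g BOD₅·(g VSS·d)⁻¹.

F/M ≈ 0.329 d⁻¹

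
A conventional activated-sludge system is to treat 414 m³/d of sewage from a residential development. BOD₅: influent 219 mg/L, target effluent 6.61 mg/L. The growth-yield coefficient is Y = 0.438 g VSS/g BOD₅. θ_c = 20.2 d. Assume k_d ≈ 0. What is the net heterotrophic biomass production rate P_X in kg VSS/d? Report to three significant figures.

With endogenous decay neglected, the observed yield equals the true yield: Y_obs = Y = 0.438 g VSS/g BOD₅.
Substrate removed = Q·(S₀ − S) = 414 m³/d × (219 − 6.61) g/m³ = 8.79×10^4 g/d = 87.93 kg/d.
Biomass produced: P_X = Y_obs·Q·ΔS = 0.4380 × 87.93 ≈ 38.51 kg VSS/d.

P_X ≈ 38.5 kg VSS/d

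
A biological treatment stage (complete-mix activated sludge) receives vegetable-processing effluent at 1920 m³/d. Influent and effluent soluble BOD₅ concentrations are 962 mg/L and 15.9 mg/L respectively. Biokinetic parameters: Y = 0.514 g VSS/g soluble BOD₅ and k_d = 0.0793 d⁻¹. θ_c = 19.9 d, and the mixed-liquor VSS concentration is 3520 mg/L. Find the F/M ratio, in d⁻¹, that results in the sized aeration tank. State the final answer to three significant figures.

F/M ≈ 0.256 d⁻¹

Steady-state biomass mass balance: V·X·(1 + k_d·θ_c) = Y·Q·(S₀ − S)·θ_c, so V = 0.514 × 1920 × (962 − 15.9) × 19.9 / [3520 × (1 + 0.0793 × 19.9)] = 1.86×10^7 / 9075 = 2047 m³.
Food-to-microorganism ratio F/M = Q S₀ / (V X) = 1920 × 962 / (2047 × 3520) = 0.2563 d⁻¹.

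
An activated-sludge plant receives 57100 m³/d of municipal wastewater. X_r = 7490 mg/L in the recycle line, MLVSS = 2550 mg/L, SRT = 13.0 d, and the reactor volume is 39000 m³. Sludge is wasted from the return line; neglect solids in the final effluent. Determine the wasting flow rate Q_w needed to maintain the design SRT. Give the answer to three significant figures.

Q_w = (V·X)/(θ_c X_r) = 39000 × 2550 / (13.0 × 7490) = 1021 m³/d.

Q_w ≈ 1020 m³/d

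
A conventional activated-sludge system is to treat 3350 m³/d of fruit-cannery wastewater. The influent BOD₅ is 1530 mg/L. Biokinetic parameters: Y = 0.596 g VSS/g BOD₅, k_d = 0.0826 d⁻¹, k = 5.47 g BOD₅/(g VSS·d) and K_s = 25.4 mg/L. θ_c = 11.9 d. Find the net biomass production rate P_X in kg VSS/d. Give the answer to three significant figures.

For a completely mixed reactor with recycle the Lawrence–McCarty relation gives S = K_s·(1 + k_d·θ_c) / [θ_c·(Y·k − k_d) − 1] = 25.4 × (1 + 0.0826 × 11.9) / [11.9 × (0.596 × 5.47 − 0.0826) − 1] = 50.37 / 36.81 = 1.368 mg/L.
Correct the yield for decay: Y_obs = Y/(1 + k_d θ_c) = 0.596 / (1 + 0.0826 × 11.9) = 0.596 / 1.983 = 0.3006.
Mass of BOD₅ removed per day: Q(S₀ − S) = 3350 × 1529 g/m³ = 5121 kg/d.
So the net sludge growth is P_X = 0.3006 × 5121 = 1539 kg VSS/d.

P_X ≈ 1540 kg VSS/d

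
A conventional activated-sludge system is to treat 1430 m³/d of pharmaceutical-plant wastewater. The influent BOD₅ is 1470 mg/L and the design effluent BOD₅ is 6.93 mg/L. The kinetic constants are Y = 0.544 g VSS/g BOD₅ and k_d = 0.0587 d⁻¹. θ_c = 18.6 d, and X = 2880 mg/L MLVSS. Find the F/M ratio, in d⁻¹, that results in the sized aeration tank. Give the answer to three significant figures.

F/M ≈ 0.208 d⁻¹

Rearranging the biomass balance for a CMAS with decay, V = Y·Q·ΔS·θ_c / [X·(1+k_d θ_c)] = 0.544 × 1430 × (1470 − 6.93) × 18.6 / [2880 × (1 + 0.0587 × 18.6)] = 2.12×10^7 / 6024 = 3514 m³.
F/M = Q·S₀ / (V·X) = 1430 × 1470 / (3514 × 2880) = 0.2077 g BOD₅·(g VSS·d)⁻¹.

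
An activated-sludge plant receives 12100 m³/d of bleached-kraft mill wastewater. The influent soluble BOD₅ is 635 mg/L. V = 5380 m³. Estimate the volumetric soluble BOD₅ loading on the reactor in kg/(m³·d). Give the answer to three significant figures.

Applied soluble BOD₅ load per unit volume = Q·S₀/V = (12100 × 635/1000)/5380 = 1.428 kg soluble BOD₅·m⁻³·d⁻¹.

L_v ≈ 1.43 kg soluble BOD₅/(m³·d)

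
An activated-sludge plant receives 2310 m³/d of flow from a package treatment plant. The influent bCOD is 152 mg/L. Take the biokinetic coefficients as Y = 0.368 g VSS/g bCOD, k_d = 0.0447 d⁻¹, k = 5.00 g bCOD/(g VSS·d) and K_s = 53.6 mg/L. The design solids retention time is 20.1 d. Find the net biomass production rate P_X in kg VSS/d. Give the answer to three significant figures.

From the Monod/SRT balance for a CMAS, S = K_s·(1+k_d θ_c)/[θ_c·(Y k − k_d) − 1] = 53.6 × (1 + 0.0447 × 20.1) / [20.1 × (0.368 × 5.00 − 0.0447) − 1] = 101.8 / 35.09 = 2.900 mg/L.
Correct the yield for decay: Y_obs = Y/(1 + k_d θ_c) = 0.368 / (1 + 0.0447 × 20.1) = 0.368 / 1.898 = 0.1938.
ΔS = 152 − 2.90 = 149.1 mg/L, so the substrate removal rate is 2310 × 149.1/1000 = 344.4 kg bCOD/d.
P_X = Y_obs · Q(S₀ − S) = 0.1938 × 344.4 = 66.76 kg VSS/d.

P_X ≈ 66.8 kg VSS/d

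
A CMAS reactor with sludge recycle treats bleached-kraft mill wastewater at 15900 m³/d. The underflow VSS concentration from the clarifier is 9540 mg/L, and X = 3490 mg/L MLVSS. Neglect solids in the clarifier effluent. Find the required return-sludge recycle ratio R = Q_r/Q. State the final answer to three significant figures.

Mass balance around the secondary clarifier (neglecting effluent solids): R = X / (X_r − X) = 3490 / (9540 − 3490) = 0.5769.

R ≈ 0.577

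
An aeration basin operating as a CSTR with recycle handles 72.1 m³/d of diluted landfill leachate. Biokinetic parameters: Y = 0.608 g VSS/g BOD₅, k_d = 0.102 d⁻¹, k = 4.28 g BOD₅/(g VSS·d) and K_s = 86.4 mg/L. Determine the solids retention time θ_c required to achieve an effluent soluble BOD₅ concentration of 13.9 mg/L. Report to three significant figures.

θ_c ≈ 3.87 d

Specific growth rate at S = 13.9 mg/L: μ = YkS/(K_s+S) = 0.608·4.28·13.9/(86.4+13.9) = 0.3606 d⁻¹.
Then 1/θ_c = μ − k_d = 0.3606 − 0.102 = 0.2586 d⁻¹, giving θ_c = 3.867 d.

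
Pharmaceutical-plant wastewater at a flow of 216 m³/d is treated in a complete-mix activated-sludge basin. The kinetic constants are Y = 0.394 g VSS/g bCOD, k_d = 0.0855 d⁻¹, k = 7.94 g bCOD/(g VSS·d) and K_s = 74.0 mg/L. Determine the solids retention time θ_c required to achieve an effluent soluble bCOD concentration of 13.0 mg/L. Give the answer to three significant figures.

Specific growth rate at S = 13.0 mg/L: μ = YkS/(K_s+S) = 0.394·7.94·13.0/(74.0+13.0) = 0.4675 d⁻¹.
Then 1/θ_c = μ − k_d = 0.4675 − 0.0855 = 0.3820 d⁻¹, giving θ_c = 2.618 d.

θ_c ≈ 2.62 d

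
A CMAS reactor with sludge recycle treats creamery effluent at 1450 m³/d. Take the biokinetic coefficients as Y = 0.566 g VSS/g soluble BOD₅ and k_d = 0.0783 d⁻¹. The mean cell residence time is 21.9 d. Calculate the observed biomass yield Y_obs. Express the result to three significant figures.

Y_obs ≈ 0.208 g VSS/g soluble BOD₅

Correct the yield for decay: Y_obs = Y/(1 + k_d θ_c) = 0.566 / (1 + 0.0783 × 21.9) = 0.566 / 2.715 = 0.2085.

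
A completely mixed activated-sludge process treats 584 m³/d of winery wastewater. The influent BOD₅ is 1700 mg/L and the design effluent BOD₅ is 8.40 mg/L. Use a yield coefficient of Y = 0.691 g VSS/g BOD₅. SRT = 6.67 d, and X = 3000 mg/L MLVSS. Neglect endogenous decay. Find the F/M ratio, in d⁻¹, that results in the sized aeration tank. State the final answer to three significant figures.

V·X = Y·Q·ΔS·θ_c gives V = 0.691 × 584 × (1700 − 8.40) × 6.67 / 3000 = 1518 m³.
Food-to-microorganism ratio F/M = Q S₀ / (V X) = 584 × 1700 / (1518 × 3000) = 0.2180 d⁻¹.

F/M ≈ 0.218 d⁻¹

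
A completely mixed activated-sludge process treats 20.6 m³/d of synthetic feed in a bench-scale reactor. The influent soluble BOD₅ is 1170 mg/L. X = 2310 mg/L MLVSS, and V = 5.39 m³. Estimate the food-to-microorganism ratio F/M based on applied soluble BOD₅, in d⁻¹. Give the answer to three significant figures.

F/M = applied load / biomass = Q·S₀/(V·X) = 20.6 × 1170 / (5.390 × 2310) = 1.936 d⁻¹.

F/M ≈ 1.94 d⁻¹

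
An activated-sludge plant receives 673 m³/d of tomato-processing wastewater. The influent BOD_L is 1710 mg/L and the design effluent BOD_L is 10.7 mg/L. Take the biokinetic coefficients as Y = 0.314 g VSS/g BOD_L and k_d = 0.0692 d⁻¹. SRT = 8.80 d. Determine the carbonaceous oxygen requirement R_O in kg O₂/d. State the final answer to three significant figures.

The observed yield is Y_obs = Y/(1 + k_d·θ_c) = 0.314 / (1 + 0.0692 × 8.80) = 0.314 / 1.609 = 0.1952 g VSS per g BOD_L removed.
ΔS = 1710 − 10.7 = 1699 mg/L, so the substrate removal rate is 673 × 1699/1000 = 1144 kg BOD_L/d.
Biomass synthesised: P_X = Y_obs × 1144 = 223.2 kg VSS/d.
R_O = Q·ΔS − 1.42 P_X = 1144 − 316.9 = 826.7 kg O₂/d.

R_O ≈ 827 kg O₂/d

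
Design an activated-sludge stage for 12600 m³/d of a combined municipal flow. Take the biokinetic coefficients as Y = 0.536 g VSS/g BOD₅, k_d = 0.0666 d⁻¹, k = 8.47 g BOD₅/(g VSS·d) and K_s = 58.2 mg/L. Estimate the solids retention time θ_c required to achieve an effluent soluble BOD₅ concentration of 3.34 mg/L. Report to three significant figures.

θ_c ≈ 5.56 d

At the target effluent, Y k S/(K_s+S) = 0.536×8.47×3.34/61.54 = 0.2464 d⁻¹.
1/θ_c = 0.2464 − 0.0666 = 0.1798 d⁻¹, so θ_c = 5.562 d.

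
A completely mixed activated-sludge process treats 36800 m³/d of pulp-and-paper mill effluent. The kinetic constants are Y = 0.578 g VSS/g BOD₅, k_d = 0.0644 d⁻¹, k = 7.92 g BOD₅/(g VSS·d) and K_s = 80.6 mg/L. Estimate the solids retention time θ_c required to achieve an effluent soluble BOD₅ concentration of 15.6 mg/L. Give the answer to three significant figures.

θ_c ≈ 1.48 d

At the target effluent, Y k S/(K_s+S) = 0.578×7.92×15.6/96.20 = 0.7423 d⁻¹.
1/θ_c = 0.7423 − 0.0644 = 0.6779 d⁻¹, so θ_c = 1.475 d.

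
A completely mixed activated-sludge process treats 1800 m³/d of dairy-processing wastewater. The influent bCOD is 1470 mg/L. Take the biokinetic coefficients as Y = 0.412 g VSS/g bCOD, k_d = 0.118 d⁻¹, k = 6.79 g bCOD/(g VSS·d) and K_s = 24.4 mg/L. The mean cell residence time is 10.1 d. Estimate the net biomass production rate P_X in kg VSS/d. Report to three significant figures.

P_X ≈ 497 kg VSS/d

Effluent substrate depends only on kinetics and SRT: S = K_s(1 + k_d θ_c) / [θ_c(Yk − k_d) − 1] = 24.4 × (1 + 0.118 × 10.1) / [10.1 × (0.412 × 6.79 − 0.118) − 1] = 53.48 / 26.06 = 2.052 mg/L.
Y_obs = Y / (1 + k_d θ_c) = 0.412 / (1 + 0.118 × 10.1) = 0.412 / 2.192 = 0.1880.
Mass of bCOD removed per day: Q(S₀ − S) = 1800 × 1468 g/m³ = 2642 kg/d.
P_X = Y_obs · Q(S₀ − S) = 0.1880 × 2642 = 496.7 kg VSS/d.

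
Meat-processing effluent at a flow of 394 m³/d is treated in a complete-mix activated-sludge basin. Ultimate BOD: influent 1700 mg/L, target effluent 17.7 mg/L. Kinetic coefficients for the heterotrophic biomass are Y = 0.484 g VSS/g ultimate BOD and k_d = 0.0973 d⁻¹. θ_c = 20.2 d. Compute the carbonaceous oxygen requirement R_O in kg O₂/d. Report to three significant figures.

Y_obs = Y / (1 + k_d θ_c) = 0.484 / (1 + 0.0973 × 20.2) = 0.484 / 2.965 = 0.1632.
ΔS = 1700 − 17.7 = 1682 mg/L, so the substrate removal rate is 394 × 1682/1000 = 662.8 kg ultimate BOD/d.
Net sludge production P_X = 0.1632 × 662.8 = 108.2 kg VSS/d.
Carbonaceous O₂ demand = substrate oxidised − cell-mass equivalent = 662.8 − 1.42 × 108.2 = 509.2 kg O₂/d.

R_O ≈ 509 kg O₂/d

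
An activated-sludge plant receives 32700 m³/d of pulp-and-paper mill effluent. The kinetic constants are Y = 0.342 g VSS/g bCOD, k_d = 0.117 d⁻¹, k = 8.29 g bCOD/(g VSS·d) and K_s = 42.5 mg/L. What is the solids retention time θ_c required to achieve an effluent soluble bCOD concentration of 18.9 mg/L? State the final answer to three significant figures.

θ_c ≈ 1.32 d

Specific growth rate at S = 18.9 mg/L: μ = YkS/(K_s+S) = 0.342·8.29·18.9/(42.5+18.9) = 0.8727 d⁻¹.
1/θ_c = 0.8727 − 0.117 = 0.7557 d⁻¹, so θ_c = 1.323 d.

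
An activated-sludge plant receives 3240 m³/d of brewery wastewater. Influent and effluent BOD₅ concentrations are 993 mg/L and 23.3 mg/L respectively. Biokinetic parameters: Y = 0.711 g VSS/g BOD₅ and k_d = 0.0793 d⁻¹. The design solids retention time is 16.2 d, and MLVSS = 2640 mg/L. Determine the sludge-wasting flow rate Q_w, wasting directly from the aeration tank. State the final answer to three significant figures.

From the SRT design equation V = Y Q (S₀−S) θ_c / [X (1 + k_d θ_c)] = 0.711 × 3240 × (993 − 23.3) × 16.2 / [2640 × (1 + 0.0793 × 16.2)] = 3.62×10^7 / 6032 = 6000 m³.
Wasting from the aeration tank: Q_w = V / θ_c = 6000 / 16.2 = 370.4 m³/d.

Q_w ≈ 370 m³/d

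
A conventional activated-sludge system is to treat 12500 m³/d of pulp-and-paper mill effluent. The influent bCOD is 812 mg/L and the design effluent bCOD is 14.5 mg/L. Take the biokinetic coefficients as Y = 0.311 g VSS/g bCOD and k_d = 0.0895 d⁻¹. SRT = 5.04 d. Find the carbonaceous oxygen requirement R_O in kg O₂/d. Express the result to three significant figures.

R_O ≈ 6930 kg O₂/d

Correct the yield for decay: Y_obs = Y/(1 + k_d θ_c) = 0.311 / (1 + 0.0895 × 5.04) = 0.311 / 1.451 = 0.2143.
ΔS = 812 − 14.5 = 797.5 mg/L, so the substrate removal rate is 12500 × 797.5/1000 = 9969 kg bCOD/d.
Biomass synthesised: P_X = Y_obs × 9969 = 2137 kg VSS/d.
R_O = Q·(S₀ − S) − 1.42·P_X = 9969 − 1.42 × 2137 = 6935 kg O₂/d.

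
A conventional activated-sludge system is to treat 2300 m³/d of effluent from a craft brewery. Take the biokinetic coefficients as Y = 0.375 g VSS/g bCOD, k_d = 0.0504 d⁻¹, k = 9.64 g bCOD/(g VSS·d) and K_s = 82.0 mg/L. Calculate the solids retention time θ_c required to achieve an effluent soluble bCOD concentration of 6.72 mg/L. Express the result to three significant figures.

θ_c ≈ 4.48 d

Specific growth rate at S = 6.72 mg/L: μ = YkS/(K_s+S) = 0.375·9.64·6.72/(82.0+6.72) = 0.2738 d⁻¹.
1/θ_c = 0.2738 − 0.0504 = 0.2234 d⁻¹, so θ_c = 4.476 d.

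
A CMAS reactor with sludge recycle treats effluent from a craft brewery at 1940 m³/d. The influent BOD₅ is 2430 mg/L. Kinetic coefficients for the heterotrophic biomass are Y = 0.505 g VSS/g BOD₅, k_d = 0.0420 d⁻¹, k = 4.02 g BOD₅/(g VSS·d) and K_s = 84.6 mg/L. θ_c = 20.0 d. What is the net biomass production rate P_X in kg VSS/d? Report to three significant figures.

P_X ≈ 1290 kg VSS/d

Effluent substrate depends only on kinetics and SRT: S = K_s(1 + k_d θ_c) / [θ_c(Yk − k_d) − 1] = 84.6 × (1 + 0.0420 × 20.0) / [20.0 × (0.505 × 4.02 − 0.0420) − 1] = 155.7 / 38.76 = 4.016 mg/L.
The observed yield is Y_obs = Y/(1 + k_d·θ_c) = 0.505 / (1 + 0.0420 × 20.0) = 0.505 / 1.840 = 0.2745 g VSS per g BOD₅ removed.
Mass of BOD₅ removed per day: Q(S₀ − S) = 1940 × 2426 g/m³ = 4706 kg/d.
Net biomass production P_X = Y_obs × Q·(S₀ − S) = 0.2745 × 4706 = 1292 kg VSS/d.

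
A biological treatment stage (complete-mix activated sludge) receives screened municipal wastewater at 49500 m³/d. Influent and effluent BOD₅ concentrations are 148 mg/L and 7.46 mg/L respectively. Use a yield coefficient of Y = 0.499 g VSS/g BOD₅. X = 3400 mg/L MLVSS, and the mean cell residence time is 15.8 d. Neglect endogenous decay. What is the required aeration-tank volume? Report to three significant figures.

V·X = Y·Q·ΔS·θ_c gives V = 0.499 × 49500 × (148 − 7.46) × 15.8 / 3400 = 16132 m³.

V ≈ 16100 m³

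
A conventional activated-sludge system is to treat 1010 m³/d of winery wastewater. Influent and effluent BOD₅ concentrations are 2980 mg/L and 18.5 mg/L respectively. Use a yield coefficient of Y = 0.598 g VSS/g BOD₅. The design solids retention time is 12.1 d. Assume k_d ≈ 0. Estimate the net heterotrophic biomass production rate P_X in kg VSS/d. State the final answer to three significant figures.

P_X ≈ 1790 kg VSS/d

Since k_d ≈ 0, Y_obs = Y = 0.598 g VSS/g BOD₅.
ΔS = 2980 − 18.5 = 2962 mg/L, so the substrate removal rate is 1010 × 2962/1000 = 2991 kg BOD₅/d.
Net biomass production P_X = Y_obs × Q·(S₀ − S) = 0.5980 × 2991 = 1789 kg VSS/d.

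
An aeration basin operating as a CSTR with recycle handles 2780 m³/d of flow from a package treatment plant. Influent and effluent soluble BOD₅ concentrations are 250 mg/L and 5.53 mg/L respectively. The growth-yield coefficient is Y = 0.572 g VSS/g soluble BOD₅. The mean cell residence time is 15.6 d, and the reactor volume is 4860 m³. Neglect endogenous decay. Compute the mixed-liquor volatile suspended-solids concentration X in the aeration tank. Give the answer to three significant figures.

X = Y·Q·ΔS·θ_c / V = 0.572 × 2780 × (250 − 5.53) × 15.6 / 4860 = 1248 mg/L.

X ≈ 1250 mg/L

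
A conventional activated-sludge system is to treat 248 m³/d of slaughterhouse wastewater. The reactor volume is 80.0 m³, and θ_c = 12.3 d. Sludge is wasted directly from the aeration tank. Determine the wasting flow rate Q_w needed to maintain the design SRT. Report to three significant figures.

With mixed-liquor wasting, θ_c = V/Q_w, so Q_w = V/θ_c = 80.00/12.3 = 6.504 m³/d.

Q_w ≈ 6.50 m³/d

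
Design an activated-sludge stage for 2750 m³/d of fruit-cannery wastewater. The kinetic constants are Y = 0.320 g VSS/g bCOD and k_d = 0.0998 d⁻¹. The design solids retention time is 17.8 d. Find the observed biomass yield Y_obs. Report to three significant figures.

Y_obs = Y / (1 + k_d θ_c) = 0.320 / (1 + 0.0998 × 17.8) = 0.320 / 2.776 = 0.1153.

Y_obs ≈ 0.115 g VSS/g bCOD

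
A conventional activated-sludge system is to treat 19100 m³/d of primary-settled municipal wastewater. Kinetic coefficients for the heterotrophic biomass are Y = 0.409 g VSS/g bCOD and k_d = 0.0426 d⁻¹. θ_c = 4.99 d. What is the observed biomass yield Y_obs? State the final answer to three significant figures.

Y_obs ≈ 0.337 g VSS/g bCOD

Observed yield with endogenous decay: Y_obs = Y / (1 + k_d·θ_c) = 0.409 / (1 + 0.0426 × 4.99) = 0.409 / 1.213 = 0.3373 g VSS/g bCOD.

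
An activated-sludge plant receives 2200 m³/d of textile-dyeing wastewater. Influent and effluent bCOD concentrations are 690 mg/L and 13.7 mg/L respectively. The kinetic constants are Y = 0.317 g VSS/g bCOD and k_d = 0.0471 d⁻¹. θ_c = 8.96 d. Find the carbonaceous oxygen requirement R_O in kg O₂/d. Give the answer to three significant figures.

Y_obs = Y / (1 + k_d θ_c) = 0.317 / (1 + 0.0471 × 8.96) = 0.317 / 1.422 = 0.2229.
Mass of bCOD removed per day: Q(S₀ − S) = 2200 × 676.3 g/m³ = 1488 kg/d.
Net sludge production P_X = 0.2229 × 1488 = 331.7 kg VSS/d.
R_O = Q·(S₀ − S) − 1.42·P_X = 1488 − 1.42 × 331.7 = 1017 kg O₂/d.

R_O ≈ 1020 kg O₂/d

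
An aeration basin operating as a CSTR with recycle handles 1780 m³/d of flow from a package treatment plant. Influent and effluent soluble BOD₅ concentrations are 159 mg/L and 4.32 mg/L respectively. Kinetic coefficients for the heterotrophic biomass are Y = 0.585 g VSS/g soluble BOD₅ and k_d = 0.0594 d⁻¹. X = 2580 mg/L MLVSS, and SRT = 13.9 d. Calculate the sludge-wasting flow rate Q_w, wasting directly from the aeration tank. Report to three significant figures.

Q_w ≈ 34.2 m³/d

From the SRT design equation V = Y Q (S₀−S) θ_c / [X (1 + k_d θ_c)] = 0.585 × 1780 × (159 − 4.32) × 13.9 / [2580 × (1 + 0.0594 × 13.9)] = 2.24×10^6 / 4710 = 475.3 m³.
Wasting from the aeration tank: Q_w = V / θ_c = 475.3 / 13.9 = 34.20 m³/d.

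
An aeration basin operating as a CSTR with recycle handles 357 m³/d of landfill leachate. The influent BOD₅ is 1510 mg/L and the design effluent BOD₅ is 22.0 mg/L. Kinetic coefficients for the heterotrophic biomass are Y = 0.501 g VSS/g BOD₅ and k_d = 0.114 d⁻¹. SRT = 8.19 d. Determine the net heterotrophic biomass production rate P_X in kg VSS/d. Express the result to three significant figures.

Correct the yield for decay: Y_obs = Y/(1 + k_d θ_c) = 0.501 / (1 + 0.114 × 8.19) = 0.501 / 1.934 = 0.2591.
ΔS = 1510 − 22.0 = 1488 mg/L, so the substrate removal rate is 357 × 1488/1000 = 531.2 kg BOD₅/d.
P_X = Y_obs · Q(S₀ − S) = 0.2591 × 531.2 = 137.6 kg VSS/d.

P_X ≈ 138 kg VSS/d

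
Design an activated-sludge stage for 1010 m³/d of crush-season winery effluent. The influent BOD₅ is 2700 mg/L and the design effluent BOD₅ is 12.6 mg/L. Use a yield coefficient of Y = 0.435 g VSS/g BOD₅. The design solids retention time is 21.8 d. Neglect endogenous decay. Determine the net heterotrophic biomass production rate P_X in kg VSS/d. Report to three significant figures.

P_X ≈ 1180 kg VSS/d

Since k_d ≈ 0, Y_obs = Y = 0.435 g VSS/g BOD₅.
ΔS = 2700 − 12.6 = 2687 mg/L, so the substrate removal rate is 1010 × 2687/1000 = 2714 kg BOD₅/d.
Net biomass production P_X = Y_obs × Q·(S₀ − S) = 0.4350 × 2714 = 1181 kg VSS/d.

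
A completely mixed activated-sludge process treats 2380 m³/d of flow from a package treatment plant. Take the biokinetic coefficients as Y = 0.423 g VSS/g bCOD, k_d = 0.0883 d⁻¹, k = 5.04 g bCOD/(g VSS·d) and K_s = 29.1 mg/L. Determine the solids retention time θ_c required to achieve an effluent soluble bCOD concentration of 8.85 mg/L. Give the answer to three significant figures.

θ_c ≈ 2.45 d

From 1/θ_c = Y·k·S/(K_s + S) − k_d: Y·k·S/(K_s+S) = 0.423 × 5.04 × 8.85 / (29.1 + 8.85) = 0.4972 d⁻¹.
Then 1/θ_c = μ − k_d = 0.4972 − 0.0883 = 0.4089 d⁻¹, giving θ_c = 2.446 d.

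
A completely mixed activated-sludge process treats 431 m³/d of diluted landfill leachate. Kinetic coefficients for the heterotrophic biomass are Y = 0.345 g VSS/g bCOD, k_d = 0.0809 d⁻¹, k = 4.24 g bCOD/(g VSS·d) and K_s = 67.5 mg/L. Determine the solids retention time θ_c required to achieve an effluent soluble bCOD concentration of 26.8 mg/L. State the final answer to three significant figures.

From 1/θ_c = Y·k·S/(K_s + S) − k_d: Y·k·S/(K_s+S) = 0.345 × 4.24 × 26.8 / (67.5 + 26.8) = 0.4157 d⁻¹.
Then 1/θ_c = μ − k_d = 0.4157 − 0.0809 = 0.3348 d⁻¹, giving θ_c = 2.987 d.

θ_c ≈ 2.99 d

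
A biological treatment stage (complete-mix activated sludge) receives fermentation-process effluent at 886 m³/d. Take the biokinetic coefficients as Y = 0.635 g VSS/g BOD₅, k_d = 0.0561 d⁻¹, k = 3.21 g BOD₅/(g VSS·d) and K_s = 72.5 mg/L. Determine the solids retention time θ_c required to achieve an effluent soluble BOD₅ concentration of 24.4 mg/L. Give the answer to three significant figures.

Specific growth rate at S = 24.4 mg/L: μ = YkS/(K_s+S) = 0.635·3.21·24.4/(72.5+24.4) = 0.5133 d⁻¹.
1/θ_c = 0.5133 − 0.0561 = 0.4572 d⁻¹, so θ_c = 2.187 d.

θ_c ≈ 2.19 d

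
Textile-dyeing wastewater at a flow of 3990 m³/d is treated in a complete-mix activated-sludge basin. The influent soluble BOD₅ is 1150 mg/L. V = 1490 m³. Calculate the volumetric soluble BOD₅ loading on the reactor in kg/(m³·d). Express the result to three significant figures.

Applied soluble BOD₅ load per unit volume = Q·S₀/V = (3990 × 1150/1000)/1490 = 3.080 kg soluble BOD₅·m⁻³·d⁻¹.

L_v ≈ 3.08 kg soluble BOD₅/(m³·d)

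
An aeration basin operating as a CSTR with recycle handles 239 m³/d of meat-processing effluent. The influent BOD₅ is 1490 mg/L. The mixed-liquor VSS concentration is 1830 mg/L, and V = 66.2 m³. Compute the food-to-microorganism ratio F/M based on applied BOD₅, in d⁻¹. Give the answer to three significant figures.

F/M = Q·S₀ / (V·X) = 239 × 1490 / (66.20 × 1830) = 2.940 g BOD₅·(g VSS·d)⁻¹.

F/M ≈ 2.94 d⁻¹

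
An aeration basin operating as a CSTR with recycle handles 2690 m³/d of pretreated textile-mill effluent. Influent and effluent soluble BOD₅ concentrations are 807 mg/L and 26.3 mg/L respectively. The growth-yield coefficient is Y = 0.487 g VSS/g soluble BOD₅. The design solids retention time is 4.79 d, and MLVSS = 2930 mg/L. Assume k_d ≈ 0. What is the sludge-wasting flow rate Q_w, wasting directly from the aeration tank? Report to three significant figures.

Q_w ≈ 349 m³/d

With k_d = 0 the design equation reduces to V = Y Q (S₀−S) θ_c / X = 0.487 × 2690 × (807 − 26.3) × 4.79 / 2930 = 1672 m³.
For wasting at MLVSS concentration, Q_w = V/θ_c = 1672/4.79 = 349.1 m³/d.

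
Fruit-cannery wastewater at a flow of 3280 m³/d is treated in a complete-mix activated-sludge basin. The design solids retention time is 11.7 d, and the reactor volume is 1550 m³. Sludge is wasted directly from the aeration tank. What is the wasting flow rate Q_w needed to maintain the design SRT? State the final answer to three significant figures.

Q_w ≈ 132 m³/d

For wasting at MLVSS concentration, Q_w = V/θ_c = 1550/11.7 = 132.5 m³/d.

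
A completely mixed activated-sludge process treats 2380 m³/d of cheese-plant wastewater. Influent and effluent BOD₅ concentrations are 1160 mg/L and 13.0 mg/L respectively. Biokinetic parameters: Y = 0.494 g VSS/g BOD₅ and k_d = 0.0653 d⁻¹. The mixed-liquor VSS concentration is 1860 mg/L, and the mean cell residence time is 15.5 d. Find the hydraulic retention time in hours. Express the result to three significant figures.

Rearranging the biomass balance for a CMAS with decay, V = Y·Q·ΔS·θ_c / [X·(1+k_d θ_c)] = 0.494 × 2380 × (1160 − 13.0) × 15.5 / [1860 × (1 + 0.0653 × 15.5)] = 2.09×10^7 / 3743 = 5585 m³.
HRT = V/Q = 5585 m³ / 2380 m³·d⁻¹ = 2.347 d × 24 = 56.32 h.

τ ≈ 56.3 h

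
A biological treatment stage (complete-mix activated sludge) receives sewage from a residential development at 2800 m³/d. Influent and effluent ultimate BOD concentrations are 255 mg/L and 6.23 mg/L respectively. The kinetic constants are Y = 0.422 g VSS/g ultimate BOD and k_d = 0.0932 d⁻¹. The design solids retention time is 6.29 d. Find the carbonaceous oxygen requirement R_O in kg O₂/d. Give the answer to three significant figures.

Observed yield with endogenous decay: Y_obs = Y / (1 + k_d·θ_c) = 0.422 / (1 + 0.0932 × 6.29) = 0.422 / 1.586 = 0.2660 g VSS/g ultimate BOD.
Substrate removed = Q·(S₀ − S) = 2800 m³/d × (255 − 6.23) g/m³ = 6.97×10^5 g/d = 696.6 kg/d.
Net sludge production P_X = 0.2660 × 696.6 = 185.3 kg VSS/d.
R_O = Q·(S₀ − S) − 1.42·P_X = 696.6 − 1.42 × 185.3 = 433.4 kg O₂/d.

R_O ≈ 433 kg O₂/d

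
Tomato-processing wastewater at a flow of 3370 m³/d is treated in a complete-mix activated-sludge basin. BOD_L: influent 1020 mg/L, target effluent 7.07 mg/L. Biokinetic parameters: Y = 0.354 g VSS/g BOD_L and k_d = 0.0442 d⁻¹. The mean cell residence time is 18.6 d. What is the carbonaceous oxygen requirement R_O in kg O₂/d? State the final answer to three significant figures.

Correct the yield for decay: Y_obs = Y/(1 + k_d θ_c) = 0.354 / (1 + 0.0442 × 18.6) = 0.354 / 1.822 = 0.1943.
Q·(S₀ − S) = 3370 × (1020 − 7.07) × 10⁻³ = 3414 kg/d removed.
Net sludge production P_X = 0.1943 × 3414 = 663.2 kg VSS/d.
R_O = Q·(S₀ − S) − 1.42·P_X = 3414 − 1.42 × 663.2 = 2472 kg O₂/d.

R_O ≈ 2470 kg O₂/d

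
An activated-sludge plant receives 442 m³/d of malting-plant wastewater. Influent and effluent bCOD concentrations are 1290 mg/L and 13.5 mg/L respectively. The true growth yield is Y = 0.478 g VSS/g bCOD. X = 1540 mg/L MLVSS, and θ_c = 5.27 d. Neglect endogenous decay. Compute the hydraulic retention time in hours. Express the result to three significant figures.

τ ≈ 50.1 h

With k_d = 0 the design equation reduces to V = Y Q (S₀−S) θ_c / X = 0.478 × 442 × (1290 − 13.5) × 5.27 / 1540 = 922.9 m³.
τ = V/Q = 922.9/442 = 2.088 d, or 50.11 h.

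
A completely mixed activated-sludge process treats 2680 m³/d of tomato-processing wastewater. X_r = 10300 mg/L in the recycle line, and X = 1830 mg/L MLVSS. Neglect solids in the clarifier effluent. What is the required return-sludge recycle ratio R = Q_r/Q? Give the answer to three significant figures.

Mass balance around the secondary clarifier (neglecting effluent solids): R = X / (X_r − X) = 1830 / (10300 − 1830) = 0.2161.

R ≈ 0.216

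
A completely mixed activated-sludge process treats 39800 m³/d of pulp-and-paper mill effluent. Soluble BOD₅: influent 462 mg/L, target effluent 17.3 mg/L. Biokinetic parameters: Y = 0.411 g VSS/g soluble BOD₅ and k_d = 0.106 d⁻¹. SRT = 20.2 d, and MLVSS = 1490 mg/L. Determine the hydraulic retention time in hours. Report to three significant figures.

τ ≈ 18.9 h

From the SRT design equation V = Y Q (S₀−S) θ_c / [X (1 + k_d θ_c)] = 0.411 × 39800 × (462 − 17.3) × 20.2 / [1490 × (1 + 0.106 × 20.2)] = 1.47×10^8 / 4680 = 31395 m³.
τ = V/Q = 31395/39800 = 0.7888 d, or 18.93 h.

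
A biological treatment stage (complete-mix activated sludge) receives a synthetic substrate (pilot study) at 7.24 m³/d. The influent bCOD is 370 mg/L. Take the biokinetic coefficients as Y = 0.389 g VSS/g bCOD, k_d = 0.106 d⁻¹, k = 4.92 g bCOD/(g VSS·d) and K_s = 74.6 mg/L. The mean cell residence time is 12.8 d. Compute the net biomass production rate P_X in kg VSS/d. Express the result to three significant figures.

Effluent substrate depends only on kinetics and SRT: S = K_s(1 + k_d θ_c) / [θ_c(Yk − k_d) − 1] = 74.6 × (1 + 0.106 × 12.8) / [12.8 × (0.389 × 4.92 − 0.106) − 1] = 175.8 / 22.14 = 7.941 mg/L.
Y_obs = Y / (1 + k_d θ_c) = 0.389 / (1 + 0.106 × 12.8) = 0.389 / 2.357 = 0.1651.
Substrate removed = Q·(S₀ − S) = 7.24 m³/d × (370 − 7.94) g/m³ = 2.62×10^3 g/d = 2.621 kg/d.
Net biomass production P_X = Y_obs × Q·(S₀ − S) = 0.1651 × 2.621 = 0.4327 kg VSS/d.

P_X ≈ 0.433 kg VSS/d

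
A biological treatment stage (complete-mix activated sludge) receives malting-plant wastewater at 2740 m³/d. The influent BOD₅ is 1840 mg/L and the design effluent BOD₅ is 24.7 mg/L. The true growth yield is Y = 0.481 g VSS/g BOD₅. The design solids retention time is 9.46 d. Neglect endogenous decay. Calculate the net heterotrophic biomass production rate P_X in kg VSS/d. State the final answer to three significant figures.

P_X ≈ 2390 kg VSS/d

With endogenous decay neglected, the observed yield equals the true yield: Y_obs = Y = 0.481 g VSS/g BOD₅.
Substrate removed = Q·(S₀ − S) = 2740 m³/d × (1840 − 24.7) g/m³ = 4.97×10^6 g/d = 4974 kg/d.
P_X = Y_obs · Q(S₀ − S) = 0.4810 × 4974 = 2392 kg VSS/d.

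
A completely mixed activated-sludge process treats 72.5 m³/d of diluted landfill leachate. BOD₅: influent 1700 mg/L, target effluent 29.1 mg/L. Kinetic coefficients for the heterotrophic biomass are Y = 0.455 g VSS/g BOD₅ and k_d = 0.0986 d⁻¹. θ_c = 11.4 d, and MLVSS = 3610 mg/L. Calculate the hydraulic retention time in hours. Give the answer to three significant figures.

τ ≈ 27.1 h

From the SRT design equation V = Y Q (S₀−S) θ_c / [X (1 + k_d θ_c)] = 0.455 × 72.5 × (1700 − 29.1) × 11.4 / [3610 × (1 + 0.0986 × 11.4)] = 6.28×10^5 / 7668 = 81.95 m³.
HRT = V/Q = 81.95 m³ / 72.5 m³·d⁻¹ = 1.130 d × 24 = 27.13 h.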